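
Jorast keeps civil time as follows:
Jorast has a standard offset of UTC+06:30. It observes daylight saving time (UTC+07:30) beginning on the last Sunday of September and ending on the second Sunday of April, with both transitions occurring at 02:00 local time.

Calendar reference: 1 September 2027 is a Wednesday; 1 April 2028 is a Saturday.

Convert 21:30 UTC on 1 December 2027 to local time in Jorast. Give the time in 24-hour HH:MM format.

1 September 2027 is a Wednesday, so Sundays fall on 5, 12, 19, 26; the last is September 26.
1 April 2028 is a Saturday, so the first Sunday is April 2 and the second is April 9.
At the standard offset (UTC+06:30), 21:30 UTC + 6h30m = 04:00 Jorast standard time (rolling into the next day, 2 December 2027).
The standard-time date in Jorast, 2 December 2027, falls between 26 September 2027 and 9 April 2028, so daylight saving is in effect and Jorast is at UTC+07:30.
21:30 UTC + 7h30m = 05:00 local (rolling into the next day, 2 December 2027).

05:00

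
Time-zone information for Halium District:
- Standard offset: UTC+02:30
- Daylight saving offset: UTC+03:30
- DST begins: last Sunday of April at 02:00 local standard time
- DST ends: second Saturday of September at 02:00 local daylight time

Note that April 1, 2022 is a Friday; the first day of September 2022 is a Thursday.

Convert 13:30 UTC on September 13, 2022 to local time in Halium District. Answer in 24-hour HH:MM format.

16:00

1 April 2022 is a Friday, so Sundays fall on 3, 10, 17, 24; the last is April 24.
1 September 2022 is a Thursday, so the first Saturday is September 3 and the second is September 10.
At the standard offset (UTC+02:30), 13:30 UTC + 2h30m = 16:00 Halium District standard time.
Daylight saving runs 24 April – 10 September; the standard-time date in Halium District, September 13, 2022, is outside that window, so Halium District is on standard time at UTC+02:30.
13:30 UTC + 2h30m = 16:00 local.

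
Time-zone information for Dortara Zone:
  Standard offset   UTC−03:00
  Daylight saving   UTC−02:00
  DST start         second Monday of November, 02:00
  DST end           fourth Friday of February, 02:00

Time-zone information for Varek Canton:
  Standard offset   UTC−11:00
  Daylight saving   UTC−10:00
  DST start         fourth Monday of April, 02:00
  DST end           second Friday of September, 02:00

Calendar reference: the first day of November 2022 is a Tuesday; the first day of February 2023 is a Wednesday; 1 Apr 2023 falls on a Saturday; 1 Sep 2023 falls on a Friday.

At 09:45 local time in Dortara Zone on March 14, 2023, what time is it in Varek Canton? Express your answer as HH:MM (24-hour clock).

1 November 2022 is a Tuesday, so the first Monday is November 7 and the second is November 14.
1 February 2023 is a Wednesday, so the first Friday is February 3 and the fourth is February 24.
March 14, 2023 is outside the daylight-saving period (14 November 2022 – 24 February 2023), so Dortara Zone is on standard time, UTC−03:00.
09:45 Dortara Zone + 3h = 12:45 UTC.
1 April 2023 is a Saturday, so the first Monday is April 3 and the fourth is April 24.
1 September 2023 is a Friday, so the first Friday is September 1 and the second is September 8.
At the standard offset (UTC−11:00), 12:45 UTC − 11h = 01:45 Varek Canton standard time.
The standard-time date in Varek Canton, March 14, 2023, is outside the daylight-saving period (24 April – 8 September), so Varek Canton is on standard time, UTC−11:00.
12:45 UTC − 11h = 01:45 Varek Canton.

01:45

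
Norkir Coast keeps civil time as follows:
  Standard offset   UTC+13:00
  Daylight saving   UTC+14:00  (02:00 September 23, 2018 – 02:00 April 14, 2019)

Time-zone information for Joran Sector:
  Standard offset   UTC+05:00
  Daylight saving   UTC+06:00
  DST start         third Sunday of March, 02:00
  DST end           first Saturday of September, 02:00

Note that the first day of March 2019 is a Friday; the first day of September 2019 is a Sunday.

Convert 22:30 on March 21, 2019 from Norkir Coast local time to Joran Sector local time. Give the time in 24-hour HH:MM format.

March 21, 2019 falls between 23 September 2018 and 14 April 2019, so daylight saving is in effect and Norkir Coast is at UTC+14:00.
22:30 Norkir Coast − 14h = 08:30 UTC.
1 March 2019 is a Friday, so the first Sunday is March 3 and the third is March 17.
1 September 2019 is a Sunday, so the first Saturday is September 7.
At the standard offset (UTC+05:00), 08:30 UTC + 5h = 13:30 Joran Sector standard time.
The standard-time date in Joran Sector, March 21, 2019, falls between 17 March and 7 September, so daylight saving is in effect and Joran Sector is at UTC+06:00.
08:30 UTC + 6h = 14:30 Joran Sector.

14:30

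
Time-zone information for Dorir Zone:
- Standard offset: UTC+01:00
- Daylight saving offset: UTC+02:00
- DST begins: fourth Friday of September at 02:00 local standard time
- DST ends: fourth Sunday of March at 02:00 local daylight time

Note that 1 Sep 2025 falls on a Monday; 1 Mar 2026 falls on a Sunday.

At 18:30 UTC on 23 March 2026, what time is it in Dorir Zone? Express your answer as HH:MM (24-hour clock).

1 September 2025 is a Monday, so the first Friday is September 5 and the fourth is September 26.
1 March 2026 is a Sunday, so the first Sunday is March 1 and the fourth is March 22.
At the standard offset (UTC+01:00), 18:30 UTC + 1h = 19:30 Dorir Zone standard time.
The standard-time date in Dorir Zone, 23 March 2026, is outside the daylight-saving period (26 September 2025 – 22 March 2026), so Dorir Zone is on standard time, UTC+01:00.
18:30 UTC + 1h = 19:30 local.

19:30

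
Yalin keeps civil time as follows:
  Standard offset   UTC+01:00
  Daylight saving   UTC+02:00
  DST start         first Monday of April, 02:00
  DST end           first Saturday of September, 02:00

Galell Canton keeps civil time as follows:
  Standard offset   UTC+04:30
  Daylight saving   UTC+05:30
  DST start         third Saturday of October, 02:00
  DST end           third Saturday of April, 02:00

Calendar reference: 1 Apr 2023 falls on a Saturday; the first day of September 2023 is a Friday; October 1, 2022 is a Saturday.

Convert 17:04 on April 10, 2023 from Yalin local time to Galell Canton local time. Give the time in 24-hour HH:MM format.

1 April 2023 is a Saturday, so the first Monday is April 3.
1 September 2023 is a Friday, so the first Saturday is September 2.
Daylight saving runs 3 April – 2 September; April 10, 2023 is inside that window, so Yalin is at UTC+02:00.
17:04 Yalin − 2h = 15:04 UTC.
1 October 2022 is a Saturday, so the first Saturday is October 1 and the third is October 15.
1 April 2023 is a Saturday, so the first Saturday is April 1 and the third is April 15.
At the standard offset (UTC+04:30), 15:04 UTC + 4h30m = 19:34 Galell Canton standard time.
The standard-time date in Galell Canton, April 10, 2023, falls between 15 October 2022 and 15 April 2023, so daylight saving is in effect and Galell Canton is at UTC+05:30.
15:04 UTC + 5h30m = 20:34 Galell Canton.

20:34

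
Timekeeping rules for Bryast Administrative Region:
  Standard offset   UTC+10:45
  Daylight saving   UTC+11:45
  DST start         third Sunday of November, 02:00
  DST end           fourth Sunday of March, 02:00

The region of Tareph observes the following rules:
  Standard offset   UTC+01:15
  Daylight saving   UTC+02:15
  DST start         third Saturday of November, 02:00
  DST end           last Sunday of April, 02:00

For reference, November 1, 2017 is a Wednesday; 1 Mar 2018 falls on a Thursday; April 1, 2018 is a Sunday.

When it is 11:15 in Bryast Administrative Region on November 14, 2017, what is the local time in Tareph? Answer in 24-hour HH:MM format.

01:45

1 November 2017 is a Wednesday, so the first Sunday is November 5 and the third is November 19.
1 March 2018 is a Thursday, so the first Sunday is March 4 and the fourth is March 25.
November 14, 2017 does not fall between 19 November 2017 and 25 March 2018, so daylight saving is not in effect and Bryast Administrative Region is at UTC+10:45.
11:15 Bryast Administrative Region − 10h45m = 00:30 UTC.
1 November 2017 is a Wednesday, so the first Saturday is November 4 and the third is November 18.
1 April 2018 is a Sunday, so Sundays fall on 1, 8, 15, 22, 29; the last is April 29.
At the standard offset (UTC+01:15), 00:30 UTC + 1h15m = 01:45 Tareph standard time.
Daylight saving runs 18 November 2017 – 29 April 2018; the standard-time date in Tareph, November 14, 2017, is outside that window, so Tareph is on standard time at UTC+01:15.
00:30 UTC + 1h15m = 01:45 Tareph.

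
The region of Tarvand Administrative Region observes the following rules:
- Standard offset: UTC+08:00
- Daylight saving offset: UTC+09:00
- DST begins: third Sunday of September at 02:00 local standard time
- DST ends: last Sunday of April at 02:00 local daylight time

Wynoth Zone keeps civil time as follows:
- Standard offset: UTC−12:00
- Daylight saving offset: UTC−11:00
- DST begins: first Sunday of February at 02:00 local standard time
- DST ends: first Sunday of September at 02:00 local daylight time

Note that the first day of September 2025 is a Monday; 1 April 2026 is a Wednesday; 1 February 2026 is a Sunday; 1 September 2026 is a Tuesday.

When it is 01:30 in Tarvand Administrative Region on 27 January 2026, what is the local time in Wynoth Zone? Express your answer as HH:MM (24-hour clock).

04:30

1 September 2025 is a Monday, so the first Sunday is September 7 and the third is September 21.
1 April 2026 is a Wednesday, so Sundays fall on 5, 12, 19, 26; the last is April 26.
27 January 2026 falls between 21 September 2025 and 26 April 2026, so daylight saving is in effect and Tarvand Administrative Region is at UTC+09:00.
01:30 Tarvand Administrative Region − 9h = 16:30 UTC (rolling into the previous day, 26 January 2026).
1 February 2026 is a Sunday, so the first Sunday is February 1.
1 September 2026 is a Tuesday, so the first Sunday is September 6.
At the standard offset (UTC−12:00), 16:30 UTC − 12h = 04:30 Wynoth Zone standard time.
Daylight saving runs 1 February – 6 September; the standard-time date in Wynoth Zone, 26 January 2026, is outside that window, so Wynoth Zone is on standard time at UTC−12:00.
16:30 UTC − 12h = 04:30 Wynoth Zone.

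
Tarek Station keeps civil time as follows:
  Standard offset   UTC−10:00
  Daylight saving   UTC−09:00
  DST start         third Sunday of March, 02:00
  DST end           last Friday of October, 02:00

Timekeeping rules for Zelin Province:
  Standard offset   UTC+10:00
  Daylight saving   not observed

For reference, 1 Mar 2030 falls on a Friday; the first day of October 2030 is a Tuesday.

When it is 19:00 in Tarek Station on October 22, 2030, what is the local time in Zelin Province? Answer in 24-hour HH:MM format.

1 March 2030 is a Friday, so the first Sunday is March 3 and the third is March 17.
1 October 2030 is a Tuesday, so Fridays fall on 4, 11, 18, 25; the last is October 25.
Daylight saving runs 17 March – 25 October; October 22, 2030 is inside that window, so Tarek Station is at UTC−09:00.
19:00 Tarek Station + 9h = 04:00 UTC (rolling into the next day, 23 October 2030).
Zelin Province stays on UTC+10:00 all year.
04:00 UTC + 10h = 14:00 Zelin Province.

14:00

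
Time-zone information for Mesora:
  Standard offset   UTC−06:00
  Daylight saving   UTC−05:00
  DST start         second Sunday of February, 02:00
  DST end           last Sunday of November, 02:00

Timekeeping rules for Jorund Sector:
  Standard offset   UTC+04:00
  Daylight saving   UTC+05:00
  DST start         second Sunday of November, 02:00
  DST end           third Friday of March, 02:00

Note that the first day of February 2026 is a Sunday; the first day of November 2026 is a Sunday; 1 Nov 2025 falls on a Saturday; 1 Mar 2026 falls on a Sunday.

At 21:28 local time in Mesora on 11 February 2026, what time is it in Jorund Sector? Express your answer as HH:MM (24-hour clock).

1 February 2026 is a Sunday, so the first Sunday is February 1 and the second is February 8.
1 November 2026 is a Sunday, so Sundays fall on 1, 8, 15, 22, 29; the last is November 29.
11 February 2026 lies within the daylight-saving period (8 February – 29 November), so Mesora is on daylight time, UTC−05:00.
21:28 Mesora + 5h = 02:28 UTC (rolling into the next day, 12 February 2026).
1 November 2025 is a Saturday, so the first Sunday is November 2 and the second is November 9.
1 March 2026 is a Sunday, so the first Friday is March 6 and the third is March 20.
At the standard offset (UTC+04:00), 02:28 UTC + 4h = 06:28 Jorund Sector standard time.
Daylight saving runs 9 November 2025 – 20 March 2026; the standard-time date in Jorund Sector, 12 February 2026, is inside that window, so Jorund Sector is at UTC+05:00.
02:28 UTC + 5h = 07:28 Jorund Sector.

07:28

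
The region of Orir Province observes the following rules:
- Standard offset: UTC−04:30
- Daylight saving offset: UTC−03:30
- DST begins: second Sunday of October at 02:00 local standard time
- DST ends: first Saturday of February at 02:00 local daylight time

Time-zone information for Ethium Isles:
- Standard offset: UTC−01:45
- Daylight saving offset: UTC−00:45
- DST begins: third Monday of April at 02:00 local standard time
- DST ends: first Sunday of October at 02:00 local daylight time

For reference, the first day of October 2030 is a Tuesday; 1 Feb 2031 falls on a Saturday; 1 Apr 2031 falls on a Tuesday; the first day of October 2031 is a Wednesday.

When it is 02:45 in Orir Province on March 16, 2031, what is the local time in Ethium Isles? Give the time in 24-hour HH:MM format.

1 October 2030 is a Tuesday, so the first Sunday is October 6 and the second is October 13.
1 February 2031 is a Saturday, so the first Saturday is February 1.
March 16, 2031 is outside the daylight-saving period (13 October 2030 – 1 February 2031), so Orir Province is on standard time, UTC−04:30.
02:45 Orir Province + 4h30m = 07:15 UTC.
1 April 2031 is a Tuesday, so the first Monday is April 7 and the third is April 21.
1 October 2031 is a Wednesday, so the first Sunday is October 5.
At the standard offset (UTC−01:45), 07:15 UTC − 1h45m = 05:30 Ethium Isles standard time.
The standard-time date in Ethium Isles, March 16, 2031, is outside the daylight-saving period (21 April – 5 October), so Ethium Isles is on standard time, UTC−01:45.
07:15 UTC − 1h45m = 05:30 Ethium Isles.

05:30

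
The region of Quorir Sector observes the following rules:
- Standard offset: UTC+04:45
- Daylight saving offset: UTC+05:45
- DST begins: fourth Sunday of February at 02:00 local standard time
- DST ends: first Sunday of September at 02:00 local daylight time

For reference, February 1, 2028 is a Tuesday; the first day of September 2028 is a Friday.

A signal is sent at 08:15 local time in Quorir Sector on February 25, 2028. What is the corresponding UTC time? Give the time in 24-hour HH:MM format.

03:30

1 February 2028 is a Tuesday, so the first Sunday is February 6 and the fourth is February 27.
1 September 2028 is a Friday, so the first Sunday is September 3.
Daylight saving runs 27 February – 3 September; February 25, 2028 is outside that window, so Quorir Sector is on standard time at UTC+04:45.
08:15 local − 4h45m = 03:30 UTC.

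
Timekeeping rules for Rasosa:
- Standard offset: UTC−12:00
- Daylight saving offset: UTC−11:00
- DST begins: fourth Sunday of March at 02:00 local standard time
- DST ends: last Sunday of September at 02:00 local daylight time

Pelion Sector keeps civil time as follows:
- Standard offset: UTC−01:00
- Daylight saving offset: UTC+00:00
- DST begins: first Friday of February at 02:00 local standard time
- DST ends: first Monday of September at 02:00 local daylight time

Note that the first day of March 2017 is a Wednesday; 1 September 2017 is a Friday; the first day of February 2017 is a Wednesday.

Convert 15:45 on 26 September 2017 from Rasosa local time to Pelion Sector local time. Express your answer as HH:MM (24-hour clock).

02:45

1 March 2017 is a Wednesday, so the first Sunday is March 5 and the fourth is March 26.
1 September 2017 is a Friday, so Sundays fall on 3, 10, 17, 24; the last is September 24.
Daylight saving runs 26 March – 24 September; 26 September 2017 is outside that window, so Rasosa is on standard time at UTC−12:00.
15:45 Rasosa + 12h = 03:45 UTC (rolling into the next day, 27 September 2017).
1 February 2017 is a Wednesday, so the first Friday is February 3.
1 September 2017 is a Friday, so the first Monday is September 4.
At the standard offset (UTC−01:00), 03:45 UTC − 1h = 02:45 Pelion Sector standard time.
The standard-time date in Pelion Sector, 27 September 2017, is outside the daylight-saving period (3 February – 4 September), so Pelion Sector is on standard time, UTC−01:00.
03:45 UTC − 1h = 02:45 Pelion Sector.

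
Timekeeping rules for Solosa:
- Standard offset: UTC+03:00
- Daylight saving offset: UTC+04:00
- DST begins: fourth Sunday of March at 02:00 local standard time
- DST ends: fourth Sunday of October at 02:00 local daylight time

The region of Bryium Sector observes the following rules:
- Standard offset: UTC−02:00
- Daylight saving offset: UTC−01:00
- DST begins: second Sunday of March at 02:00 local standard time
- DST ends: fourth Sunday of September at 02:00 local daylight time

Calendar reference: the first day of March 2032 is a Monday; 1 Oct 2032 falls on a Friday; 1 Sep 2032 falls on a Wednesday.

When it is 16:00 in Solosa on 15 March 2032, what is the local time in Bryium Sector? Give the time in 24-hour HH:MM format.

1 March 2032 is a Monday, so the first Sunday is March 7 and the fourth is March 28.
1 October 2032 is a Friday, so the first Sunday is October 3 and the fourth is October 24.
15 March 2032 does not fall between 28 March and 24 October, so daylight saving is not in effect and Solosa is at UTC+03:00.
16:00 Solosa − 3h = 13:00 UTC.
1 March 2032 is a Monday, so the first Sunday is March 7 and the second is March 14.
1 September 2032 is a Wednesday, so the first Sunday is September 5 and the fourth is September 26.
At the standard offset (UTC−02:00), 13:00 UTC − 2h = 11:00 Bryium Sector standard time.
Daylight saving runs 14 March – 26 September; the standard-time date in Bryium Sector, 15 March 2032, is inside that window, so Bryium Sector is at UTC−01:00.
13:00 UTC − 1h = 12:00 Bryium Sector.

12:00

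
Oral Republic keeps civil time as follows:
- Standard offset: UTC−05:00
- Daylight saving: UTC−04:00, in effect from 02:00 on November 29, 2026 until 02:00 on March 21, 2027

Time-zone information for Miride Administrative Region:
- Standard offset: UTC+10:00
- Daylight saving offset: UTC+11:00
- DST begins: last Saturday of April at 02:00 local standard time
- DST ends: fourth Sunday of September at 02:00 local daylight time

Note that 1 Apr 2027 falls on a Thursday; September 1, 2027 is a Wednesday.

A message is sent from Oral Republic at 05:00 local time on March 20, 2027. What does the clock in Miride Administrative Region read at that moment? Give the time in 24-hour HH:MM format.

March 20, 2027 lies within the daylight-saving period (29 November 2026 – 21 March 2027), so Oral Republic is on daylight time, UTC−04:00.
05:00 Oral Republic + 4h = 09:00 UTC.
1 April 2027 is a Thursday, so Saturdays fall on 3, 10, 17, 24; the last is April 24.
1 September 2027 is a Wednesday, so the first Sunday is September 5 and the fourth is September 26.
At the standard offset (UTC+10:00), 09:00 UTC + 10h = 19:00 Miride Administrative Region standard time.
The standard-time date in Miride Administrative Region, March 20, 2027, does not fall between 24 April and 26 September, so daylight saving is not in effect and Miride Administrative Region is at UTC+10:00.
09:00 UTC + 10h = 19:00 Miride Administrative Region.

19:00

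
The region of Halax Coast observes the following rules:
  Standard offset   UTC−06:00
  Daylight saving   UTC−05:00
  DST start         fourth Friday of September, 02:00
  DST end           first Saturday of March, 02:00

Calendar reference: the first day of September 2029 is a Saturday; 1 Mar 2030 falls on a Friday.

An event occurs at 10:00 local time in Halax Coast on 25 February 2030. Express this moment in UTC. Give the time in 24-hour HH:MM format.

1 September 2029 is a Saturday, so the first Friday is September 7 and the fourth is September 28.
1 March 2030 is a Friday, so the first Saturday is March 2.
25 February 2030 falls between 28 September 2029 and 2 March 2030, so daylight saving is in effect and Halax Coast is at UTC−05:00.
10:00 local + 5h = 15:00 UTC.

15:00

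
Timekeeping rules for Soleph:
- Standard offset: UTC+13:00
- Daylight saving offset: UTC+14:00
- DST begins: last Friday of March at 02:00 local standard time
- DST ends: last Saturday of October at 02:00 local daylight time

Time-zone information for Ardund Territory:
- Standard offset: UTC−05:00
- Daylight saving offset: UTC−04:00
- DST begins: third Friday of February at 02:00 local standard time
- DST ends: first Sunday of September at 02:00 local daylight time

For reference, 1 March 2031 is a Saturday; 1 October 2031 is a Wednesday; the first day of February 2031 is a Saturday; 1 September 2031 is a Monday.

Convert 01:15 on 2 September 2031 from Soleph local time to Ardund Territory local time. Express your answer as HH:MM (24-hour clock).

07:15

1 March 2031 is a Saturday, so Fridays fall on 7, 14, 21, 28; the last is March 28.
1 October 2031 is a Wednesday, so Saturdays fall on 4, 11, 18, 25; the last is October 25.
2 September 2031 falls between 28 March and 25 October, so daylight saving is in effect and Soleph is at UTC+14:00.
01:15 Soleph − 14h = 11:15 UTC (rolling into the previous day, 1 September 2031).
1 February 2031 is a Saturday, so the first Friday is February 7 and the third is February 21.
1 September 2031 is a Monday, so the first Sunday is September 7.
At the standard offset (UTC−05:00), 11:15 UTC − 5h = 06:15 Ardund Territory standard time.
Daylight saving runs 21 February – 7 September; the standard-time date in Ardund Territory, 1 September 2031, is inside that window, so Ardund Territory is at UTC−04:00.
11:15 UTC − 4h = 07:15 Ardund Territory.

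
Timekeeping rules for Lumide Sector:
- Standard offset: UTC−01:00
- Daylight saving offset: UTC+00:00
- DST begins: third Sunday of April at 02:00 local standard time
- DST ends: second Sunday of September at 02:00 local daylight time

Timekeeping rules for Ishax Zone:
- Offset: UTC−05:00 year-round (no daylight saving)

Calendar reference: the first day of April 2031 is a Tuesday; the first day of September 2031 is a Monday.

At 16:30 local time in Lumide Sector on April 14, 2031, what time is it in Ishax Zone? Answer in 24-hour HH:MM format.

12:30

1 April 2031 is a Tuesday, so the first Sunday is April 6 and the third is April 20.
1 September 2031 is a Monday, so the first Sunday is September 7 and the second is September 14.
Daylight saving runs 20 April – 14 September; April 14, 2031 is outside that window, so Lumide Sector is on standard time at UTC−01:00.
16:30 Lumide Sector + 1h = 17:30 UTC.
Ishax Zone has no daylight saving, so its offset is UTC−05:00 year-round.
17:30 UTC − 5h = 12:30 Ishax Zone.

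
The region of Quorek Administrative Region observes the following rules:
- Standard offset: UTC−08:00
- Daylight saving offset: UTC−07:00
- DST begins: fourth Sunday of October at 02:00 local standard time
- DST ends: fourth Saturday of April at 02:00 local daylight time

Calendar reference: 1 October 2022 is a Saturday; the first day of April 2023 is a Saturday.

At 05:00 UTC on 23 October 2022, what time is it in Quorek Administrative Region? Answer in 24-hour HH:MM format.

21:00

1 October 2022 is a Saturday, so the first Sunday is October 2 and the fourth is October 23.
1 April 2023 is a Saturday, so the first Saturday is April 1 and the fourth is April 22.
At the standard offset (UTC−08:00), 05:00 UTC − 8h = 21:00 Quorek Administrative Region standard time (rolling into the previous day, 22 October 2022).
Daylight saving runs 23 October 2022 – 22 April 2023; the standard-time date in Quorek Administrative Region, 22 October 2022, is outside that window, so Quorek Administrative Region is on standard time at UTC−08:00.
05:00 UTC − 8h = 21:00 local (rolling into the previous day, 22 October 2022).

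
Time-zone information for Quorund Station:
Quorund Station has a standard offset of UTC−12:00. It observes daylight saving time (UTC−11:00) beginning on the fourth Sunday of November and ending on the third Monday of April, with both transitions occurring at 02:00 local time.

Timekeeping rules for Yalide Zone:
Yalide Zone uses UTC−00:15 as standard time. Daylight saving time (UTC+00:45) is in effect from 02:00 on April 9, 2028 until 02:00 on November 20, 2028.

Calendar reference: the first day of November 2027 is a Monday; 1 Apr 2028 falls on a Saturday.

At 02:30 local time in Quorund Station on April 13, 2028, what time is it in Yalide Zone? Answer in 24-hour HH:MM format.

14:15

1 November 2027 is a Monday, so the first Sunday is November 7 and the fourth is November 28.
1 April 2028 is a Saturday, so the first Monday is April 3 and the third is April 17.
Daylight saving runs 28 November 2027 – 17 April 2028; April 13, 2028 is inside that window, so Quorund Station is at UTC−11:00.
02:30 Quorund Station + 11h = 13:30 UTC.
At the standard offset (UTC−00:15), 13:30 UTC − 0h15m = 13:15 Yalide Zone standard time.
The standard-time date in Yalide Zone, April 13, 2028, falls between 9 April and 20 November, so daylight saving is in effect and Yalide Zone is at UTC+00:45.
13:30 UTC + 0h45m = 14:15 Yalide Zone.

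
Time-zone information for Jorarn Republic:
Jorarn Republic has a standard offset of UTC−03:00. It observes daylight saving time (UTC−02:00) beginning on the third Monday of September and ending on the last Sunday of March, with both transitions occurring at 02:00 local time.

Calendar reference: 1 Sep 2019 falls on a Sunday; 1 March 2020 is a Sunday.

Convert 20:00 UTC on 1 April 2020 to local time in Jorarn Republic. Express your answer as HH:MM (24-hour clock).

17:00

1 September 2019 is a Sunday, so the first Monday is September 2 and the third is September 16.
1 March 2020 is a Sunday, so Sundays fall on 1, 8, 15, 22, 29; the last is March 29.
At the standard offset (UTC−03:00), 20:00 UTC − 3h = 17:00 Jorarn Republic standard time.
Daylight saving runs 16 September 2019 – 29 March 2020; the standard-time date in Jorarn Republic, 1 April 2020, is outside that window, so Jorarn Republic is on standard time at UTC−03:00.
20:00 UTC − 3h = 17:00 local.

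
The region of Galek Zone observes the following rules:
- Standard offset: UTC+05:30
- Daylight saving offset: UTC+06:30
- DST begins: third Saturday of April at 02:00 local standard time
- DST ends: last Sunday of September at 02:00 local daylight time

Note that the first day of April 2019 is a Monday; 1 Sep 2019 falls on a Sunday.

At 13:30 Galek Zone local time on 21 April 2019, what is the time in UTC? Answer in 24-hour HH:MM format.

1 April 2019 is a Monday, so the first Saturday is April 6 and the third is April 20.
1 September 2019 is a Sunday, so Sundays fall on 1, 8, 15, 22, 29; the last is September 29.
Daylight saving runs 20 April – 29 September; 21 April 2019 is inside that window, so Galek Zone is at UTC+06:30.
13:30 local − 6h30m = 07:00 UTC.

07:00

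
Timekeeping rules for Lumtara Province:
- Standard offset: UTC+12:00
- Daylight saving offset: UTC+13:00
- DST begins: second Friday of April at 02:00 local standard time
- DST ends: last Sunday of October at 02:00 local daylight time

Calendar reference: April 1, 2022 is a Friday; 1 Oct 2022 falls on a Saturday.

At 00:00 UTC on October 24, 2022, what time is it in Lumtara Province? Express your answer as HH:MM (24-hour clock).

1 April 2022 is a Friday, so the first Friday is April 1 and the second is April 8.
1 October 2022 is a Saturday, so Sundays fall on 2, 9, 16, 23, 30; the last is October 30.
At the standard offset (UTC+12:00), 00:00 UTC + 12h = 12:00 Lumtara Province standard time.
Daylight saving runs 8 April – 30 October; the standard-time date in Lumtara Province, October 24, 2022, is inside that window, so Lumtara Province is at UTC+13:00.
00:00 UTC + 13h = 13:00 local.

13:00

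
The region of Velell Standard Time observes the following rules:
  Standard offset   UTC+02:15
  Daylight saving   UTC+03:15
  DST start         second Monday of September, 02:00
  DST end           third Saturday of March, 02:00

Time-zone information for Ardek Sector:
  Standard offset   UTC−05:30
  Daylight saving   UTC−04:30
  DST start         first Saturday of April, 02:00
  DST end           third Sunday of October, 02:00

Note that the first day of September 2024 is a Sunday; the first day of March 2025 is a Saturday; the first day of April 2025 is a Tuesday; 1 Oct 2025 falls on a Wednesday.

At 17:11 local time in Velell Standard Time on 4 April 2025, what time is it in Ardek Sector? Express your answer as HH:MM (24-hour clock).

09:26

1 September 2024 is a Sunday, so the first Monday is September 2 and the second is September 9.
1 March 2025 is a Saturday, so the first Saturday is March 1 and the third is March 15.
4 April 2025 is outside the daylight-saving period (9 September 2024 – 15 March 2025), so Velell Standard Time is on standard time, UTC+02:15.
17:11 Velell Standard Time − 2h15m = 14:56 UTC.
1 April 2025 is a Tuesday, so the first Saturday is April 5.
1 October 2025 is a Wednesday, so the first Sunday is October 5 and the third is October 19.
At the standard offset (UTC−05:30), 14:56 UTC − 5h30m = 09:26 Ardek Sector standard time.
Daylight saving runs 5 April – 19 October; the standard-time date in Ardek Sector, 4 April 2025, is outside that window, so Ardek Sector is on standard time at UTC−05:30.
14:56 UTC − 5h30m = 09:26 Ardek Sector.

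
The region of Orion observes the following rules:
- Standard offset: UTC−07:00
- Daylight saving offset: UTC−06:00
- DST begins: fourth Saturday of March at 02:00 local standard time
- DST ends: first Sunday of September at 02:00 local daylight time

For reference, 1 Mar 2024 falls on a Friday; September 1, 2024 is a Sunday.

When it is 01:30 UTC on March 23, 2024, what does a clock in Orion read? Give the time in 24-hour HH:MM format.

18:30

1 March 2024 is a Friday, so the first Saturday is March 2 and the fourth is March 23.
1 September 2024 is a Sunday, so the first Sunday is September 1.
At the standard offset (UTC−07:00), 01:30 UTC − 7h = 18:30 Orion standard time (rolling into the previous day, 22 March 2024).
Daylight saving runs 23 March – 1 September; the standard-time date in Orion, March 22, 2024, is outside that window, so Orion is on standard time at UTC−07:00.
01:30 UTC − 7h = 18:30 local (rolling into the previous day, 22 March 2024).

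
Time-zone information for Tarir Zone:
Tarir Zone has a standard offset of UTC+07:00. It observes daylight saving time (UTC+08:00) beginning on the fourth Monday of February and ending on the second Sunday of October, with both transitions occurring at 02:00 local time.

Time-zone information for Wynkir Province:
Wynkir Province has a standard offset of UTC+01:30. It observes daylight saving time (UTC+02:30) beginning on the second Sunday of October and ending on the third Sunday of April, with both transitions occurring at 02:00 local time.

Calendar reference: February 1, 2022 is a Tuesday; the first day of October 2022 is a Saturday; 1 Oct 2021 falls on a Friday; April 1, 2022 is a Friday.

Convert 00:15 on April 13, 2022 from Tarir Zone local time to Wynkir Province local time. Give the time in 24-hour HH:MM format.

18:45

1 February 2022 is a Tuesday, so the first Monday is February 7 and the fourth is February 28.
1 October 2022 is a Saturday, so the first Sunday is October 2 and the second is October 9.
Daylight saving runs 28 February – 9 October; April 13, 2022 is inside that window, so Tarir Zone is at UTC+08:00.
00:15 Tarir Zone − 8h = 16:15 UTC (rolling into the previous day, 12 April 2022).
1 October 2021 is a Friday, so the first Sunday is October 3 and the second is October 10.
1 April 2022 is a Friday, so the first Sunday is April 3 and the third is April 17.
At the standard offset (UTC+01:30), 16:15 UTC + 1h30m = 17:45 Wynkir Province standard time.
The standard-time date in Wynkir Province, April 12, 2022, lies within the daylight-saving period (10 October 2021 – 17 April 2022), so Wynkir Province is on daylight time, UTC+02:30.
16:15 UTC + 2h30m = 18:45 Wynkir Province.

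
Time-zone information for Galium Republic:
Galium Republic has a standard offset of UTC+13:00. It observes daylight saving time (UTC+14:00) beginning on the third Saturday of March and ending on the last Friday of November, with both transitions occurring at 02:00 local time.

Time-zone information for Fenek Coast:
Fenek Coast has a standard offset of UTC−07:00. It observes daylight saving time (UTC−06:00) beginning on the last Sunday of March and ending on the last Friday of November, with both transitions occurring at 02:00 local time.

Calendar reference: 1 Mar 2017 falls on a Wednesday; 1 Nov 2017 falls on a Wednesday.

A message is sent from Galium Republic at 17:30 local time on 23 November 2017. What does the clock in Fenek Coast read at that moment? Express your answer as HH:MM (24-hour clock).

21:30

1 March 2017 is a Wednesday, so the first Saturday is March 4 and the third is March 18.
1 November 2017 is a Wednesday, so Fridays fall on 3, 10, 17, 24; the last is November 24.
Daylight saving runs 18 March – 24 November; 23 November 2017 is inside that window, so Galium Republic is at UTC+14:00.
17:30 Galium Republic − 14h = 03:30 UTC.
1 March 2017 is a Wednesday, so Sundays fall on 5, 12, 19, 26; the last is March 26.
1 November 2017 is a Wednesday, so Fridays fall on 3, 10, 17, 24; the last is November 24.
At the standard offset (UTC−07:00), 03:30 UTC − 7h = 20:30 Fenek Coast standard time (rolling into the previous day, 22 November 2017).
The standard-time date in Fenek Coast, 22 November 2017, falls between 26 March and 24 November, so daylight saving is in effect and Fenek Coast is at UTC−06:00.
03:30 UTC − 6h = 21:30 Fenek Coast (rolling into the previous day, 22 November 2017).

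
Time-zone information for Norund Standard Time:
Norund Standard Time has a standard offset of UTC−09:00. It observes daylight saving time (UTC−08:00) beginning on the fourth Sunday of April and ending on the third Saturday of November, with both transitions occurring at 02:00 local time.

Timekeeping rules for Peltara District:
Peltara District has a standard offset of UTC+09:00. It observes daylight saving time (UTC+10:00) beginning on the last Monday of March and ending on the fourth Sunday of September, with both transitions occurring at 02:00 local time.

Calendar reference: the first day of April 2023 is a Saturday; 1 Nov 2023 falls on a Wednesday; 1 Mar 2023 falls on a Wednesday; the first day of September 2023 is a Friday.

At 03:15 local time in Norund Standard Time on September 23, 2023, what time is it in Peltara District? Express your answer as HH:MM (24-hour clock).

21:15

1 April 2023 is a Saturday, so the first Sunday is April 2 and the fourth is April 23.
1 November 2023 is a Wednesday, so the first Saturday is November 4 and the third is November 18.
September 23, 2023 falls between 23 April and 18 November, so daylight saving is in effect and Norund Standard Time is at UTC−08:00.
03:15 Norund Standard Time + 8h = 11:15 UTC.
1 March 2023 is a Wednesday, so Mondays fall on 6, 13, 20, 27; the last is March 27.
1 September 2023 is a Friday, so the first Sunday is September 3 and the fourth is September 24.
At the standard offset (UTC+09:00), 11:15 UTC + 9h = 20:15 Peltara District standard time.
The standard-time date in Peltara District, September 23, 2023, lies within the daylight-saving period (27 March – 24 September), so Peltara District is on daylight time, UTC+10:00.
11:15 UTC + 10h = 21:15 Peltara District.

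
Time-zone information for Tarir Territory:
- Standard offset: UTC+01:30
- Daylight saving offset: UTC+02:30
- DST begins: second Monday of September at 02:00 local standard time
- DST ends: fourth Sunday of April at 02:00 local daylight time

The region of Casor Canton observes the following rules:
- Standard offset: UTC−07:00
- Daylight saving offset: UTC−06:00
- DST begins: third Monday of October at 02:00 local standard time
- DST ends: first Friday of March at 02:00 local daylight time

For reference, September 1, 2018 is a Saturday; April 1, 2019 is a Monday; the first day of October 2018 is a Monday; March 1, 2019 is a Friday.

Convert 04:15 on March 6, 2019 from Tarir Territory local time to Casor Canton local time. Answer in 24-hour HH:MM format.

1 September 2018 is a Saturday, so the first Monday is September 3 and the second is September 10.
1 April 2019 is a Monday, so the first Sunday is April 7 and the fourth is April 28.
Daylight saving runs 10 September 2018 – 28 April 2019; March 6, 2019 is inside that window, so Tarir Territory is at UTC+02:30.
04:15 Tarir Territory − 2h30m = 01:45 UTC.
1 October 2018 is a Monday, so the first Monday is October 1 and the third is October 15.
1 March 2019 is a Friday, so the first Friday is March 1.
At the standard offset (UTC−07:00), 01:45 UTC − 7h = 18:45 Casor Canton standard time (rolling into the previous day, 5 March 2019).
Daylight saving runs 15 October 2018 – 1 March 2019; the standard-time date in Casor Canton, March 5, 2019, is outside that window, so Casor Canton is on standard time at UTC−07:00.
01:45 UTC − 7h = 18:45 Casor Canton (rolling into the previous day, 5 March 2019).

18:45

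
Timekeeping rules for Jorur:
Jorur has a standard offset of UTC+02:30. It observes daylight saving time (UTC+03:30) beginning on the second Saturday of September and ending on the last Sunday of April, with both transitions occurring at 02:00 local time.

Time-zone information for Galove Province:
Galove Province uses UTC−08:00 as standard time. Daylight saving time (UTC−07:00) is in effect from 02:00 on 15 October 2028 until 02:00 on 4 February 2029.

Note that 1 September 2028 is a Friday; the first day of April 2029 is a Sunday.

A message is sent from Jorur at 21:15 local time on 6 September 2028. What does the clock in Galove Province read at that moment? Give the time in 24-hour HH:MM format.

10:45

1 September 2028 is a Friday, so the first Saturday is September 2 and the second is September 9.
1 April 2029 is a Sunday, so Sundays fall on 1, 8, 15, 22, 29; the last is April 29.
6 September 2028 does not fall between 9 September 2028 and 29 April 2029, so daylight saving is not in effect and Jorur is at UTC+02:30.
21:15 Jorur − 2h30m = 18:45 UTC.
At the standard offset (UTC−08:00), 18:45 UTC − 8h = 10:45 Galove Province standard time.
The standard-time date in Galove Province, 6 September 2028, does not fall between 15 October 2028 and 4 February 2029, so daylight saving is not in effect and Galove Province is at UTC−08:00.
18:45 UTC − 8h = 10:45 Galove Province.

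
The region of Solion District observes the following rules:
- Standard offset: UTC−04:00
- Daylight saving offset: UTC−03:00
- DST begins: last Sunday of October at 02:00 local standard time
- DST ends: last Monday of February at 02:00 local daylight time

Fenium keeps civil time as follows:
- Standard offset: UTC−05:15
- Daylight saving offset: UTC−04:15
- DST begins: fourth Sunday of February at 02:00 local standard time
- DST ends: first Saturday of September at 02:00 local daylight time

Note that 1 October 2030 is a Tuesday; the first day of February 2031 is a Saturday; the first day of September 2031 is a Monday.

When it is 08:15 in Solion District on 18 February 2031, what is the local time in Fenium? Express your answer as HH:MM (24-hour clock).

06:00

1 October 2030 is a Tuesday, so Sundays fall on 6, 13, 20, 27; the last is October 27.
1 February 2031 is a Saturday, so Mondays fall on 3, 10, 17, 24; the last is February 24.
Daylight saving runs 27 October 2030 – 24 February 2031; 18 February 2031 is inside that window, so Solion District is at UTC−03:00.
08:15 Solion District + 3h = 11:15 UTC.
1 February 2031 is a Saturday, so the first Sunday is February 2 and the fourth is February 23.
1 September 2031 is a Monday, so the first Saturday is September 6.
At the standard offset (UTC−05:15), 11:15 UTC − 5h15m = 06:00 Fenium standard time.
The standard-time date in Fenium, 18 February 2031, is outside the daylight-saving period (23 February – 6 September), so Fenium is on standard time, UTC−05:15.
11:15 UTC − 5h15m = 06:00 Fenium.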